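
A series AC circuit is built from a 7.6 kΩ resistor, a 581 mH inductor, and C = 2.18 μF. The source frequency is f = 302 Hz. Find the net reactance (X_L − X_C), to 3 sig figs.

ω = 2πf = 1898 rad/s
X_L = ωL = 1100 Ω
X_C = 1/(ωC) = 242 Ω
X = 1100 − 242 = 861 Ω

861 Ω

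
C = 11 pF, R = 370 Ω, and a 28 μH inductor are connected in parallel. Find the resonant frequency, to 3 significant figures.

9.07 MHz

ω₀ = 1/√(LC) = 1/√(2.8e-05 × 1.1e-11) = 5.698e+07 rad/s
f₀ = ω₀/(2π) = 9.07 MHz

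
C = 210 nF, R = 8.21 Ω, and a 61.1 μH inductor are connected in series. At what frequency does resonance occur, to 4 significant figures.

ω₀ = 1/√(LC) = 1/√(6.11e-05 × 2.1e-07) = 279200 rad/s
f₀ = ω₀/(2π) = 44.43 kHz

44.43 kHz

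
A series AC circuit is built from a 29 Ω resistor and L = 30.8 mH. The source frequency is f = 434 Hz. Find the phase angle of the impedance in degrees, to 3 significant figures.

ω = 2πf = 2727 rad/s
X_L = ωL = 84.0 Ω
Z = 29.0 + j84.0 Ω
|Z| = √(29.0² + 84.0²) = 88.9 Ω
∠Z = arctan(84.0/29.0) = 71.0°

71.0°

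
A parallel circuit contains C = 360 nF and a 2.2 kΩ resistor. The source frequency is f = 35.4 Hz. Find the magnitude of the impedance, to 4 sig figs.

2167 Ω

ω = 2πf = 222.4 rad/s
X_C = 1/(ωC) = 12490 Ω
Parallel: admittances add. Y = 1/R + jωC
Y = (0.0004545 + j8.007e-05) S
|Y| = 0.0004615 S → |Z| = 1/|Y| = 2167 Ω, ∠Z = −∠Y = -9.991°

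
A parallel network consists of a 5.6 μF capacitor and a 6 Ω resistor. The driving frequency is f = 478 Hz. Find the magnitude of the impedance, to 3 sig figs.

5.97 Ω

ω = 2πf = 3003 rad/s
X_C = 1/(ωC) = 59.5 Ω
Parallel: admittances add. Y = 1/R + jωC
Y = (0.167 + j0.0168) S
|Y| = 0.168 S → |Z| = 1/|Y| = 5.97 Ω, ∠Z = −∠Y = -5.76°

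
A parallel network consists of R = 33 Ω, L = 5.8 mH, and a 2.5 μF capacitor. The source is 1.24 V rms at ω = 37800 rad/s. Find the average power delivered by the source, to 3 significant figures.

46.6 mW

X_L = ωL = 219 Ω
X_C = 1/(ωC) = 10.6 Ω
Parallel: admittances add. Y = 1/R + 1/(jωL) + jωC
Y = (0.0303 + j0.0899) S
|Y| = 0.0949 S → |Z| = 1/|Y| = 10.5 Ω, ∠Z = −∠Y = -71.4°
I = V/|Z| = 118 mA
P = VI cos φ = 1.24 × 0.118 × cos(-71.4°) = 46.6 mW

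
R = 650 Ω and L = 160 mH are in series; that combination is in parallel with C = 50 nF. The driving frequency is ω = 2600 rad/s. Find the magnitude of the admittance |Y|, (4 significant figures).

X_L = ωL = 416.0 Ω
X_C = 1/(ωC) = 7692 Ω
Branch 1 (R+jX_L): Z₁ = 650.0 + j416.0 Ω, |Z₁| = 771.7 Ω
Branch 2 (−jX_C): Z₂ = −j7692 Ω
Parallel: Z = Z₁Z₂/(Z₁+Z₂), |Z| = 812.6 Ω, ∠Z = 27.51°
|Y| = 1/|Z| = 1.231 mS

1.231 mS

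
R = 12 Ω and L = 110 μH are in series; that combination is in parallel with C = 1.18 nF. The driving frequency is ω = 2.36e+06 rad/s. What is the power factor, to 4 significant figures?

X_L = ωL = 259.6 Ω
X_C = 1/(ωC) = 359.1 Ω
Branch 1 (R+jX_L): Z₁ = 12.00 + j259.6 Ω, |Z₁| = 259.9 Ω
Branch 2 (−jX_C): Z₂ = −j359.1 Ω
Parallel: Z = Z₁Z₂/(Z₁+Z₂), |Z| = 931.2 Ω, ∠Z = 80.48°
cos φ = cos(80.48°) = 0.1655

0.1655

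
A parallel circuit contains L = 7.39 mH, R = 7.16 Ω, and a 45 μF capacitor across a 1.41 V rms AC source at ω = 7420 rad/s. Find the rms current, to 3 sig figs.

487 mA

X_L = ωL = 54.8 Ω
X_C = 1/(ωC) = 2.99 Ω
Parallel: admittances add. Y = 1/R + 1/(jωL) + jωC
Y = (0.140 + j0.316) S
|Y| = 0.345 S → |Z| = 1/|Y| = 2.90 Ω, ∠Z = −∠Y = -66.1°
I = V/|Z| = 1.41/2.90 = 487 mA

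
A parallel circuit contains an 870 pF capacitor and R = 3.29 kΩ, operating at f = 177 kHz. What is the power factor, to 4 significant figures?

ω = 2πf = 1.112e+06 rad/s
X_C = 1/(ωC) = 1034 Ω
Parallel: admittances add. Y = 1/R + jωC
Y = (0.0003040 + j0.0009675) S
|Y| = 0.001014 S → |Z| = 1/|Y| = 986.0 Ω, ∠Z = −∠Y = -72.56°
cos φ = cos(-72.56°) = 0.2997

0.2997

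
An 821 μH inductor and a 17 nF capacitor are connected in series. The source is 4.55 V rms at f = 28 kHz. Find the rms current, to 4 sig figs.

23.96 mA

ω = 2πf = 175900 rad/s
X_L = ωL = 144.4 Ω
X_C = 1/(ωC) = 334.4 Ω
Net reactance X = X_L − X_C = -189.9 Ω
Z = − j189.9 Ω
|Z| = √(0² + 189.9²) = 189.9 Ω
I = V/|Z| = 4.55/189.9 = 23.96 mA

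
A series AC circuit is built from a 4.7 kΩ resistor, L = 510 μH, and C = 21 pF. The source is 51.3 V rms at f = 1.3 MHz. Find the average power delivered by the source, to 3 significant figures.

ω = 2πf = 8.168e+06 rad/s
X_L = ωL = 4170 Ω
X_C = 1/(ωC) = 5830 Ω
Net reactance X = X_L − X_C = -1660 Ω
Z = 4700 − j1660 Ω
|Z| = √(4700² + 1660²) = 4990 Ω
∠Z = arctan(-1660/4700) = -19.5°
I = V/|Z| = 10.3 mA
P = VI cos φ = 51.3 × 0.0103 × cos(-19.5°) = 498 mW

498 mW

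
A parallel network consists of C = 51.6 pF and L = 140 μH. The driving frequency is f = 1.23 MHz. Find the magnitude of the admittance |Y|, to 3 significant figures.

525 μS

ω = 2πf = 7.728e+06 rad/s
X_L = ωL = 1080 Ω
X_C = 1/(ωC) = 2510 Ω
Parallel: admittances add. Y = 1/(jωL) + jωC
Y = (0 − j0.000525) S
|Y| = 0.000525 S → |Z| = 1/|Y| = 1900 Ω, ∠Z = −∠Y = 90.0°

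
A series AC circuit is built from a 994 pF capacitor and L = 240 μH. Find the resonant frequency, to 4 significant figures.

325.9 kHz

ω₀ = 1/√(LC) = 1/√(0.00024 × 9.94e-10) = 2.047e+06 rad/s
f₀ = ω₀/(2π) = 325.9 kHz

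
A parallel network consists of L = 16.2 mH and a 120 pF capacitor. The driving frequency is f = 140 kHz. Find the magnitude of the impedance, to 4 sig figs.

28260 Ω

ω = 2πf = 879600 rad/s
X_L = ωL = 14250 Ω
X_C = 1/(ωC) = 9474 Ω
Parallel: admittances add. Y = 1/(jωL) + jωC
Y = (0 + j3.538e-05) S
|Y| = 3.538e-05 S → |Z| = 1/|Y| = 28260 Ω, ∠Z = −∠Y = -90.00°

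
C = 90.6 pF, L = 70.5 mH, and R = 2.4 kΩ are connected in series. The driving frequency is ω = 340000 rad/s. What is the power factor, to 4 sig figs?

0.2719

X_L = ωL = 23970 Ω
X_C = 1/(ωC) = 32460 Ω
Net reactance X = X_L − X_C = -8493 Ω
Z = 2400 − j8493 Ω
|Z| = √(2400² + 8493²) = 8826 Ω
∠Z = arctan(-8493/2400) = -74.22°
cos φ = cos(-74.22°) = 0.2719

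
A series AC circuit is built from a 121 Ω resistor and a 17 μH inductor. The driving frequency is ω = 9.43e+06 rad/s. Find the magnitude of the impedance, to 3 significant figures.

X_L = ωL = 160 Ω
Z = 121 + j160 Ω
|Z| = √(121² + 160²) = 201 Ω

201 Ω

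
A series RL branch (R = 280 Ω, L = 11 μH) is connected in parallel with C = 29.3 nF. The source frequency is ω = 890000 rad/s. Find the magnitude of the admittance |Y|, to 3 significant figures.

X_L = ωL = 9.79 Ω
X_C = 1/(ωC) = 38.3 Ω
Branch 1 (R+jX_L): Z₁ = 280 + j9.79 Ω, |Z₁| = 280 Ω
Branch 2 (−jX_C): Z₂ = −j38.3 Ω
Parallel: Z = Z₁Z₂/(Z₁+Z₂), |Z| = 38.2 Ω, ∠Z = -82.2°
|Y| = 1/|Z| = 26.2 mS

26.2 mS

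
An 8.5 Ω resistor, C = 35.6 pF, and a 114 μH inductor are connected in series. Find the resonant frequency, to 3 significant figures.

2.50 MHz

ω₀ = 1/√(LC) = 1/√(0.000114 × 3.56e-11) = 1.57e+07 rad/s
f₀ = ω₀/(2π) = 2.50 MHz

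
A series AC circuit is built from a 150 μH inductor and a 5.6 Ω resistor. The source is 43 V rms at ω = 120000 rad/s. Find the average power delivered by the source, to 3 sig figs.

X_L = ωL = 18.0 Ω
Z = 5.60 + j18.0 Ω
|Z| = √(5.60² + 18.0²) = 18.9 Ω
∠Z = arctan(18.0/5.60) = 72.7°
I = V/|Z| = 2.28 A
P = VI cos φ = 43 × 2.28 × cos(72.7°) = 29.1 W

29.1 W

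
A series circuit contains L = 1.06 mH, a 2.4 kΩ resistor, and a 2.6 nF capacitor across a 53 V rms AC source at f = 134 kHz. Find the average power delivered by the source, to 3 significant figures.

1.13 W

ω = 2πf = 841900 rad/s
X_L = ωL = 892 Ω
X_C = 1/(ωC) = 457 Ω
Net reactance X = X_L − X_C = 436 Ω
Z = 2400 + j436 Ω
|Z| = √(2400² + 436²) = 2440 Ω
∠Z = arctan(436/2400) = 10.3°
I = V/|Z| = 21.7 mA
P = VI cos φ = 53 × 0.0217 × cos(10.3°) = 1.13 W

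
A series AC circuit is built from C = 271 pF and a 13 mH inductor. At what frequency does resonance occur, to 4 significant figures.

84.79 kHz

ω₀ = 1/√(LC) = 1/√(0.013 × 2.71e-10) = 532800 rad/s
f₀ = ω₀/(2π) = 84.79 kHz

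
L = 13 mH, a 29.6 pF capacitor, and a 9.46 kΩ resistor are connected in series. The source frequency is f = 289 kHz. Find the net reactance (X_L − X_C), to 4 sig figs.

5001 Ω

ω = 2πf = 1.816e+06 rad/s
X_L = ωL = 23610 Ω
X_C = 1/(ωC) = 18610 Ω
X = 23610 − 18610 = 5001 Ω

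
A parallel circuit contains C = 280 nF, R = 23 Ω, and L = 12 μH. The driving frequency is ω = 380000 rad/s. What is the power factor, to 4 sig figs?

X_L = ωL = 4.560 Ω
X_C = 1/(ωC) = 9.398 Ω
Parallel: admittances add. Y = 1/R + 1/(jωL) + jωC
Y = (0.04348 − j0.1129) S
|Y| = 0.1210 S → |Z| = 1/|Y| = 8.266 Ω, ∠Z = −∠Y = 68.94°
cos φ = cos(68.94°) = 0.3594

0.3594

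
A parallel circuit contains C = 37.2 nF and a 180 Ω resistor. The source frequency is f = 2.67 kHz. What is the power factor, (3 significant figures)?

0.994

ω = 2πf = 16780 rad/s
X_C = 1/(ωC) = 1600 Ω
Parallel: admittances add. Y = 1/R + jωC
Y = (0.00556 + j0.000624) S
|Y| = 0.00559 S → |Z| = 1/|Y| = 179 Ω, ∠Z = −∠Y = -6.41°
cos φ = cos(-6.41°) = 0.994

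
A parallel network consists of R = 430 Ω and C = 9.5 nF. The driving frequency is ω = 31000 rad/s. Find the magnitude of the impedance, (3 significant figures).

427 Ω

X_C = 1/(ωC) = 3400 Ω
Parallel: admittances add. Y = 1/R + jωC
Y = (0.00233 + j0.000295) S
|Y| = 0.00234 S → |Z| = 1/|Y| = 427 Ω, ∠Z = −∠Y = -7.22°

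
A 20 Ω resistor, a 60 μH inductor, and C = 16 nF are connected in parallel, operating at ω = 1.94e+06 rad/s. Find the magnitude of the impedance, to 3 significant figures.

X_L = ωL = 116 Ω
X_C = 1/(ωC) = 32.2 Ω
Parallel: admittances add. Y = 1/R + 1/(jωL) + jωC
Y = (0.0500 + j0.0224) S
|Y| = 0.0548 S → |Z| = 1/|Y| = 18.2 Ω, ∠Z = −∠Y = -24.2°

18.2 Ω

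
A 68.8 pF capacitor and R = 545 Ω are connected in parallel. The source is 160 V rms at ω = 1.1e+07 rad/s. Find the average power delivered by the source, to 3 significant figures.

X_C = 1/(ωC) = 1320 Ω
Parallel: admittances add. Y = 1/R + jωC
Y = (0.00183 + j0.000757) S
|Y| = 0.00198 S → |Z| = 1/|Y| = 504 Ω, ∠Z = −∠Y = -22.4°
I = V/|Z| = 318 mA
P = VI cos φ = 160 × 0.318 × cos(-22.4°) = 47.0 W

47.0 W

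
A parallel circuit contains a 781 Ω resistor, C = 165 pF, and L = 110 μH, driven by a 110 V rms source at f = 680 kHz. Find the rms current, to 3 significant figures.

211 mA

ω = 2πf = 4.273e+06 rad/s
X_L = ωL = 470 Ω
X_C = 1/(ωC) = 1420 Ω
Parallel: admittances add. Y = 1/R + 1/(jωL) + jωC
Y = (0.00128 − j0.00142) S
|Y| = 0.00191 S → |Z| = 1/|Y| = 522 Ω, ∠Z = −∠Y = 48.0°
I = V/|Z| = 110/522 = 211 mA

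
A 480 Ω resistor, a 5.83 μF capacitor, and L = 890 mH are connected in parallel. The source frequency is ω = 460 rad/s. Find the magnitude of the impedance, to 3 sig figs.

477 Ω

X_L = ωL = 409 Ω
X_C = 1/(ωC) = 373 Ω
Parallel: admittances add. Y = 1/R + 1/(jωL) + jωC
Y = (0.00208 + j0.000239) S
|Y| = 0.00210 S → |Z| = 1/|Y| = 477 Ω, ∠Z = −∠Y = -6.55°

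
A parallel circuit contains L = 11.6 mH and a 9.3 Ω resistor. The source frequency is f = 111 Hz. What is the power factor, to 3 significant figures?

ω = 2πf = 697.4 rad/s
X_L = ωL = 8.09 Ω
Parallel: admittances add. Y = 1/R + 1/(jωL)
Y = (0.108 − j0.124) S
|Y| = 0.164 S → |Z| = 1/|Y| = 6.10 Ω, ∠Z = −∠Y = 49.0°
cos φ = cos(49.0°) = 0.656

0.656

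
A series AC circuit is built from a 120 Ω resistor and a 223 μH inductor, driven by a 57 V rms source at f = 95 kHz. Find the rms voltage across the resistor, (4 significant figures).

38.17 V

ω = 2πf = 596900 rad/s
X_L = ωL = 133.1 Ω
Z = 120.0 + j133.1 Ω
|Z| = √(120.0² + 133.1²) = 179.2 Ω
I = V/|Z| = 318.1 mA
V_R = I·|Z_R| = 0.3181 × 120.0 = 38.17 V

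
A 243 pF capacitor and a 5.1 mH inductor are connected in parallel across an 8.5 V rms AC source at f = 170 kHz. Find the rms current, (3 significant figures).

646 μA

ω = 2πf = 1.068e+06 rad/s
X_L = ωL = 5450 Ω
X_C = 1/(ωC) = 3850 Ω
Parallel: admittances add. Y = 1/(jωL) + jωC
Y = (0 + j7.6e-05) S
|Y| = 7.6e-05 S → |Z| = 1/|Y| = 13200 Ω, ∠Z = −∠Y = -90.0°
I = V/|Z| = 8.5/13200 = 646 μA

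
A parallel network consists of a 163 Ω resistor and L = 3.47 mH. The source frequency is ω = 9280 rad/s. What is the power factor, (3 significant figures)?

X_L = ωL = 32.2 Ω
Parallel: admittances add. Y = 1/R + 1/(jωL)
Y = (0.00613 − j0.0311) S
|Y| = 0.0317 S → |Z| = 1/|Y| = 31.6 Ω, ∠Z = −∠Y = 78.8°
cos φ = cos(78.8°) = 0.194

0.194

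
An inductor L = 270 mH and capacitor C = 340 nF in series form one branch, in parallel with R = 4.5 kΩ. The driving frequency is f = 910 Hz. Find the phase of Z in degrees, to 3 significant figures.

77.1°

ω = 2πf = 5718 rad/s
X_L = ωL = 1540 Ω
X_C = 1/(ωC) = 514 Ω
Branch 1: Z₁ = R = 4500 Ω
Branch 2 (series LC): Z₂ = j(X_L − X_C) = j1030 Ω
Parallel: Z = Z₁Z₂/(Z₁+Z₂), |Z| = 1000 Ω, ∠Z = 77.1°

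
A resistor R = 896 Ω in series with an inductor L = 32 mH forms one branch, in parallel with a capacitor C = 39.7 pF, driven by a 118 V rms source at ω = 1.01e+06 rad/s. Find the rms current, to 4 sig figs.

1.088 mA

X_L = ωL = 32320 Ω
X_C = 1/(ωC) = 24940 Ω
Branch 1 (R+jX_L): Z₁ = 896.0 + j32320 Ω, |Z₁| = 32330 Ω
Branch 2 (−jX_C): Z₂ = −j24940 Ω
Parallel: Z = Z₁Z₂/(Z₁+Z₂), |Z| = 108500 Ω, ∠Z = -84.67°
I = V/|Z| = 118/108500 = 1.088 mA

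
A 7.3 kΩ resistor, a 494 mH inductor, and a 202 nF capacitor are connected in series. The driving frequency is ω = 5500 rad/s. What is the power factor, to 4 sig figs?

X_L = ωL = 2717 Ω
X_C = 1/(ωC) = 900.1 Ω
Net reactance X = X_L − X_C = 1817 Ω
Z = 7300 + j1817 Ω
|Z| = √(7300² + 1817²) = 7523 Ω
∠Z = arctan(1817/7300) = 13.98°
cos φ = cos(13.98°) = 0.9704

0.9704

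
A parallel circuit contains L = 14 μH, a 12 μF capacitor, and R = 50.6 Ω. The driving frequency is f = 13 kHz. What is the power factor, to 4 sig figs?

ω = 2πf = 81680 rad/s
X_L = ωL = 1.144 Ω
X_C = 1/(ωC) = 1.020 Ω
Parallel: admittances add. Y = 1/R + 1/(jωL) + jωC
Y = (0.01976 + j0.1057) S
|Y| = 0.1075 S → |Z| = 1/|Y| = 9.300 Ω, ∠Z = −∠Y = -79.41°
cos φ = cos(-79.41°) = 0.1838

0.1838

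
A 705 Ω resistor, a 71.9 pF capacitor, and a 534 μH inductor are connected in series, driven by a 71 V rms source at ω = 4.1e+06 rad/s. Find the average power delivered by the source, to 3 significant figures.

X_L = ωL = 2190 Ω
X_C = 1/(ωC) = 3390 Ω
Net reactance X = X_L − X_C = -1200 Ω
Z = 705 − j1200 Ω
|Z| = √(705² + 1200²) = 1390 Ω
∠Z = arctan(-1200/705) = -59.6°
I = V/|Z| = 50.9 mA
P = VI cos φ = 71 × 0.0509 × cos(-59.6°) = 1.83 W

1.83 W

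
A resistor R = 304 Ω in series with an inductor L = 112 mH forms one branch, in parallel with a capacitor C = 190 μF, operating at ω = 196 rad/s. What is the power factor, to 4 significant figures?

0.08809

X_L = ωL = 21.95 Ω
X_C = 1/(ωC) = 26.85 Ω
Branch 1 (R+jX_L): Z₁ = 304.0 + j21.95 Ω, |Z₁| = 304.8 Ω
Branch 2 (−jX_C): Z₂ = −j26.85 Ω
Parallel: Z = Z₁Z₂/(Z₁+Z₂), |Z| = 26.92 Ω, ∠Z = -84.95°
cos φ = cos(-84.95°) = 0.08809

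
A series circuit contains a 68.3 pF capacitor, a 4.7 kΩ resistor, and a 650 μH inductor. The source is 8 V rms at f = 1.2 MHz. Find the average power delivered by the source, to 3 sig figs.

9.75 mW

ω = 2πf = 7.54e+06 rad/s
X_L = ωL = 4900 Ω
X_C = 1/(ωC) = 1940 Ω
Net reactance X = X_L − X_C = 2960 Ω
Z = 4700 + j2960 Ω
|Z| = √(4700² + 2960²) = 5550 Ω
∠Z = arctan(2960/4700) = 32.2°
I = V/|Z| = 1.44 mA
P = VI cos φ = 8 × 0.00144 × cos(32.2°) = 9.75 mW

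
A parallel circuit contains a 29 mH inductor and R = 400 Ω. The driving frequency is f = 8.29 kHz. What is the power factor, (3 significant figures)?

0.967

ω = 2πf = 52090 rad/s
X_L = ωL = 1510 Ω
Parallel: admittances add. Y = 1/R + 1/(jωL)
Y = (0.00250 − j0.000662) S
|Y| = 0.00259 S → |Z| = 1/|Y| = 387 Ω, ∠Z = −∠Y = 14.8°
cos φ = cos(14.8°) = 0.967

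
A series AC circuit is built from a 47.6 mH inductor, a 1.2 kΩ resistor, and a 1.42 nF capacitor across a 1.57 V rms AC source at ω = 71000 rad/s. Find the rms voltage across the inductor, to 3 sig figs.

X_L = ωL = 3380 Ω
X_C = 1/(ωC) = 9920 Ω
Net reactance X = X_L − X_C = -6540 Ω
Z = 1200 − j6540 Ω
|Z| = √(1200² + 6540²) = 6650 Ω
I = V/|Z| = 236 μA
V_L = I·|Z_L| = 0.000236 × 3380 = 0.798 V

0.798 V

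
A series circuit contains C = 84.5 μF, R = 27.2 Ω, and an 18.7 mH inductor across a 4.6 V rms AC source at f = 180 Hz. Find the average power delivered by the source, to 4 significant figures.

673.9 mW

ω = 2πf = 1131 rad/s
X_L = ωL = 21.15 Ω
X_C = 1/(ωC) = 10.46 Ω
Net reactance X = X_L − X_C = 10.69 Ω
Z = 27.20 + j10.69 Ω
|Z| = √(27.20² + 10.69²) = 29.22 Ω
∠Z = arctan(10.69/27.20) = 21.45°
I = V/|Z| = 157.4 mA
P = VI cos φ = 4.6 × 0.1574 × cos(21.45°) = 673.9 mW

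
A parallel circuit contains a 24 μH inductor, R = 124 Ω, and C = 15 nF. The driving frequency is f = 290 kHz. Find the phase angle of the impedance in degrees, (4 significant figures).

ω = 2πf = 1.822e+06 rad/s
X_L = ωL = 43.73 Ω
X_C = 1/(ωC) = 36.59 Ω
Parallel: admittances add. Y = 1/R + 1/(jωL) + jωC
Y = (0.008065 + j0.004465) S
|Y| = 0.009218 S → |Z| = 1/|Y| = 108.5 Ω, ∠Z = −∠Y = -28.97°

-28.97°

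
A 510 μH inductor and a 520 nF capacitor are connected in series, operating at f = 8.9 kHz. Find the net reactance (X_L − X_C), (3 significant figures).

ω = 2πf = 55920 rad/s
X_L = ωL = 28.5 Ω
X_C = 1/(ωC) = 34.4 Ω
X = 28.5 − 34.4 = -5.87 Ω

-5.87 Ω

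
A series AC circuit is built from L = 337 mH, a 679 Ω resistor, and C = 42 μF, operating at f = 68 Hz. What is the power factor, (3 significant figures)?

ω = 2πf = 427.3 rad/s
X_L = ωL = 144 Ω
X_C = 1/(ωC) = 55.7 Ω
Net reactance X = X_L − X_C = 88.3 Ω
Z = 679 + j88.3 Ω
|Z| = √(679² + 88.3²) = 685 Ω
∠Z = arctan(88.3/679) = 7.41°
cos φ = cos(7.41°) = 0.992

0.992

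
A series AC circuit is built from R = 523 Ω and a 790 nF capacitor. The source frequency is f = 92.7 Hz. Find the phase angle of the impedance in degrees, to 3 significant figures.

ω = 2πf = 582.5 rad/s
X_C = 1/(ωC) = 2170 Ω
Z = 523 − j2170 Ω
|Z| = √(523² + 2170²) = 2240 Ω
∠Z = arctan(-2170/523) = -76.5°

-76.5°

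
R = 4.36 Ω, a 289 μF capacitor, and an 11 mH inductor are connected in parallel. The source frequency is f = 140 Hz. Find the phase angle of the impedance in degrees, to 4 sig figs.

-33.34°

ω = 2πf = 879.6 rad/s
X_L = ωL = 9.676 Ω
X_C = 1/(ωC) = 3.934 Ω
Parallel: admittances add. Y = 1/R + 1/(jωL) + jωC
Y = (0.2294 + j0.1509) S
|Y| = 0.2745 S → |Z| = 1/|Y| = 3.643 Ω, ∠Z = −∠Y = -33.34°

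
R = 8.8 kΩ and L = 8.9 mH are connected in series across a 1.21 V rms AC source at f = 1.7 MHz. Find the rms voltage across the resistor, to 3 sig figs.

0.112 V

ω = 2πf = 1.068e+07 rad/s
X_L = ωL = 95100 Ω
Z = 8800 + j95100 Ω
|Z| = √(8800² + 95100²) = 95500 Ω
I = V/|Z| = 12.7 μA
V_R = I·|Z_R| = 1.27e-05 × 8800 = 0.112 V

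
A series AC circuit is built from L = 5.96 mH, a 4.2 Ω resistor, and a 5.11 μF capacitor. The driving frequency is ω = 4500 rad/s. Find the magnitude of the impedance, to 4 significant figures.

17.19 Ω

X_L = ωL = 26.82 Ω
X_C = 1/(ωC) = 43.49 Ω
Net reactance X = X_L − X_C = -16.67 Ω
Z = 4.200 − j16.67 Ω
|Z| = √(4.200² + 16.67²) = 17.19 Ω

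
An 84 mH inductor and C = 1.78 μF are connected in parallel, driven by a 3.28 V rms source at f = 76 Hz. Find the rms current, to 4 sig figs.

78.98 mA

ω = 2πf = 477.5 rad/s
X_L = ωL = 40.11 Ω
X_C = 1/(ωC) = 1176 Ω
Parallel: admittances add. Y = 1/(jωL) + jωC
Y = (0 − j0.02408) S
|Y| = 0.02408 S → |Z| = 1/|Y| = 41.53 Ω, ∠Z = −∠Y = 90.00°
I = V/|Z| = 3.28/41.53 = 78.98 mA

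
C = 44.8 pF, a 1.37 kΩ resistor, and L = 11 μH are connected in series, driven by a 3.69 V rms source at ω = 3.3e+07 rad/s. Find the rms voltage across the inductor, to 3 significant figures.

X_L = ωL = 363 Ω
X_C = 1/(ωC) = 676 Ω
Net reactance X = X_L − X_C = -313 Ω
Z = 1370 − j313 Ω
|Z| = √(1370² + 313²) = 1410 Ω
I = V/|Z| = 2.63 mA
V_L = I·|Z_L| = 0.00263 × 363 = 0.953 V

0.953 V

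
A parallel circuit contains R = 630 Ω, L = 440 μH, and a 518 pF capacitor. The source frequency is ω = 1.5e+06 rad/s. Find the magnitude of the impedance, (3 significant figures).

571 Ω

X_L = ωL = 660 Ω
X_C = 1/(ωC) = 1290 Ω
Parallel: admittances add. Y = 1/R + 1/(jωL) + jωC
Y = (0.00159 − j0.000738) S
|Y| = 0.00175 S → |Z| = 1/|Y| = 571 Ω, ∠Z = −∠Y = 24.9°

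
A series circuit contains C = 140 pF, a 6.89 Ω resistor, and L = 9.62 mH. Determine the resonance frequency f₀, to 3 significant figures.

ω₀ = 1/√(LC) = 1/√(0.00962 × 1.4e-10) = 861700 rad/s
f₀ = ω₀/(2π) = 137 kHz

137 kHz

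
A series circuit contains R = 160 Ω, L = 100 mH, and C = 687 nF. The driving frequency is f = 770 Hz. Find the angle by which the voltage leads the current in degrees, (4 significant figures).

48.83°

ω = 2πf = 4838 rad/s
X_L = ωL = 483.8 Ω
X_C = 1/(ωC) = 300.9 Ω
Net reactance X = X_L − X_C = 182.9 Ω
Z = 160.0 + j182.9 Ω
|Z| = √(160.0² + 182.9²) = 243.0 Ω
∠Z = arctan(182.9/160.0) = 48.83°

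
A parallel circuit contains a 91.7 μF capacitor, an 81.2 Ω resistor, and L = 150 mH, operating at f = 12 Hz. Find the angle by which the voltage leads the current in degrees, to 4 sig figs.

81.41°

ω = 2πf = 75.40 rad/s
X_L = ωL = 11.31 Ω
X_C = 1/(ωC) = 144.6 Ω
Parallel: admittances add. Y = 1/R + 1/(jωL) + jωC
Y = (0.01232 − j0.08151) S
|Y| = 0.08243 S → |Z| = 1/|Y| = 12.13 Ω, ∠Z = −∠Y = 81.41°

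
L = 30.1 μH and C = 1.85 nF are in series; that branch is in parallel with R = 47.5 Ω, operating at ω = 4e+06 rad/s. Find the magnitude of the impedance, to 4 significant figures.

14.07 Ω

X_L = ωL = 120.4 Ω
X_C = 1/(ωC) = 135.1 Ω
Branch 1: Z₁ = R = 47.50 Ω
Branch 2 (series LC): Z₂ = j(X_L − X_C) = −j14.74 Ω
Parallel: Z = Z₁Z₂/(Z₁+Z₂), |Z| = 14.07 Ω, ∠Z = -72.77°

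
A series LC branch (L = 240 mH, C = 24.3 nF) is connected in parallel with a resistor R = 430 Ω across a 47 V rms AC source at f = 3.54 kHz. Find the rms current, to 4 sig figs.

ω = 2πf = 22240 rad/s
X_L = ωL = 5338 Ω
X_C = 1/(ωC) = 1850 Ω
Branch 1: Z₁ = R = 430.0 Ω
Branch 2 (series LC): Z₂ = j(X_L − X_C) = j3488 Ω
Parallel: Z = Z₁Z₂/(Z₁+Z₂), |Z| = 426.8 Ω, ∠Z = 7.028°
I = V/|Z| = 47/426.8 = 110.1 mA

110.1 mA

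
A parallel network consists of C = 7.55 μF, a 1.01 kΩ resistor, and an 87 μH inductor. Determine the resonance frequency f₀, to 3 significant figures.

6.21 kHz

ω₀ = 1/√(LC) = 1/√(8.7e-05 × 7.55e-06) = 39020 rad/s
f₀ = ω₀/(2π) = 6.21 kHz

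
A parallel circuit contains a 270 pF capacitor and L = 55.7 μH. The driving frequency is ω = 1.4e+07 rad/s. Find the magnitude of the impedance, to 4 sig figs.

X_L = ωL = 779.8 Ω
X_C = 1/(ωC) = 264.6 Ω
Parallel: admittances add. Y = 1/(jωL) + jωC
Y = (0 + j0.002498) S
|Y| = 0.002498 S → |Z| = 1/|Y| = 400.4 Ω, ∠Z = −∠Y = -90.00°

400.4 Ω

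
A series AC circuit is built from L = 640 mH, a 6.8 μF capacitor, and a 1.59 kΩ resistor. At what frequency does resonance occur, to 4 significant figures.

76.29 Hz

ω₀ = 1/√(LC) = 1/√(0.64 × 6.8e-06) = 479.4 rad/s
f₀ = ω₀/(2π) = 76.29 Hz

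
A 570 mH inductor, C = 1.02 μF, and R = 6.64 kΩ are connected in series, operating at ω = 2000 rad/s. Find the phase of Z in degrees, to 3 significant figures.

5.59°

X_L = ωL = 1140 Ω
X_C = 1/(ωC) = 490 Ω
Net reactance X = X_L − X_C = 650 Ω
Z = 6640 + j650 Ω
|Z| = √(6640² + 650²) = 6670 Ω
∠Z = arctan(650/6640) = 5.59°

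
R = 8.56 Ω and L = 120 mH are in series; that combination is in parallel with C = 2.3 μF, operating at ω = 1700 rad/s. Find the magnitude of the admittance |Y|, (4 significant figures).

X_L = ωL = 204.0 Ω
X_C = 1/(ωC) = 255.8 Ω
Branch 1 (R+jX_L): Z₁ = 8.560 + j204.0 Ω, |Z₁| = 204.2 Ω
Branch 2 (−jX_C): Z₂ = −j255.8 Ω
Parallel: Z = Z₁Z₂/(Z₁+Z₂), |Z| = 995.5 Ω, ∠Z = 78.21°
|Y| = 1/|Z| = 1.005 mS

1.005 mS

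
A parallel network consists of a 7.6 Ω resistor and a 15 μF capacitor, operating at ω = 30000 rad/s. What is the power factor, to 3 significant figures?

0.281

X_C = 1/(ωC) = 2.22 Ω
Parallel: admittances add. Y = 1/R + jωC
Y = (0.132 + j0.450) S
|Y| = 0.469 S → |Z| = 1/|Y| = 2.13 Ω, ∠Z = −∠Y = -73.7°
cos φ = cos(-73.7°) = 0.281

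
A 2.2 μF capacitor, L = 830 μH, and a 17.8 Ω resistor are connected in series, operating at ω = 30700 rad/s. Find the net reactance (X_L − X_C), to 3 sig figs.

10.7 Ω

X_L = ωL = 25.5 Ω
X_C = 1/(ωC) = 14.8 Ω
X = 25.5 − 14.8 = 10.7 Ω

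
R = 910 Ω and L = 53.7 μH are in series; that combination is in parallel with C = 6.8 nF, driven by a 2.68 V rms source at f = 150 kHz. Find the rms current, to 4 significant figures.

17.26 mA

ω = 2πf = 942500 rad/s
X_L = ωL = 50.61 Ω
X_C = 1/(ωC) = 156.0 Ω
Branch 1 (R+jX_L): Z₁ = 910.0 + j50.61 Ω, |Z₁| = 911.4 Ω
Branch 2 (−jX_C): Z₂ = −j156.0 Ω
Parallel: Z = Z₁Z₂/(Z₁+Z₂), |Z| = 155.2 Ω, ∠Z = -80.21°
I = V/|Z| = 2.68/155.2 = 17.26 mA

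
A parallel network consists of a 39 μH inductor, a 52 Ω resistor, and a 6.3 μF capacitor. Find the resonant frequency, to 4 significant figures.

ω₀ = 1/√(LC) = 1/√(3.9e-05 × 6.3e-06) = 63800 rad/s
f₀ = ω₀/(2π) = 10.15 kHz

10.15 kHz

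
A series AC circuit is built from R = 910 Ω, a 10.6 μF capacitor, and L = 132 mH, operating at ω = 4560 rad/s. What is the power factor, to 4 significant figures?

X_L = ωL = 601.9 Ω
X_C = 1/(ωC) = 20.69 Ω
Net reactance X = X_L − X_C = 581.2 Ω
Z = 910.0 + j581.2 Ω
|Z| = √(910.0² + 581.2²) = 1080 Ω
∠Z = arctan(581.2/910.0) = 32.57°
cos φ = cos(32.57°) = 0.8428

0.8428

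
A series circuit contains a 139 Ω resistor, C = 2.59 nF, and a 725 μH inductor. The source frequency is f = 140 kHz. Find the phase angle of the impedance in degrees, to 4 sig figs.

ω = 2πf = 879600 rad/s
X_L = ωL = 637.7 Ω
X_C = 1/(ωC) = 438.9 Ω
Net reactance X = X_L − X_C = 198.8 Ω
Z = 139.0 + j198.8 Ω
|Z| = √(139.0² + 198.8²) = 242.6 Ω
∠Z = arctan(198.8/139.0) = 55.04°

55.04°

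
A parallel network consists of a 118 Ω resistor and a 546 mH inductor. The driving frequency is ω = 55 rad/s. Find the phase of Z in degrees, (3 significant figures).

X_L = ωL = 30.0 Ω
Parallel: admittances add. Y = 1/R + 1/(jωL)
Y = (0.00847 − j0.0333) S
|Y| = 0.0344 S → |Z| = 1/|Y| = 29.1 Ω, ∠Z = −∠Y = 75.7°

75.7°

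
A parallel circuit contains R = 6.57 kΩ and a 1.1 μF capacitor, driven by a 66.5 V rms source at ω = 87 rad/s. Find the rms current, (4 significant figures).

X_C = 1/(ωC) = 10450 Ω
Parallel: admittances add. Y = 1/R + jωC
Y = (0.0001522 + j9.57e-05) S
|Y| = 0.0001798 S → |Z| = 1/|Y| = 5562 Ω, ∠Z = −∠Y = -32.16°
I = V/|Z| = 66.5/5562 = 11.96 mA

11.96 mA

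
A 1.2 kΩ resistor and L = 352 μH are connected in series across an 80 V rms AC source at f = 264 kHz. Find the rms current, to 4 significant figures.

59.95 mA

ω = 2πf = 1.659e+06 rad/s
X_L = ωL = 583.9 Ω
Z = 1200 + j583.9 Ω
|Z| = √(1200² + 583.9²) = 1335 Ω
I = V/|Z| = 80/1335 = 59.95 mA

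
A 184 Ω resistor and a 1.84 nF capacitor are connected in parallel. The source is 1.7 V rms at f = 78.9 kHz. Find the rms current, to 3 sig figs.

9.37 mA

ω = 2πf = 495700 rad/s
X_C = 1/(ωC) = 1100 Ω
Parallel: admittances add. Y = 1/R + jωC
Y = (0.00543 + j0.000912) S
|Y| = 0.00551 S → |Z| = 1/|Y| = 181 Ω, ∠Z = −∠Y = -9.53°
I = V/|Z| = 1.7/181 = 9.37 mA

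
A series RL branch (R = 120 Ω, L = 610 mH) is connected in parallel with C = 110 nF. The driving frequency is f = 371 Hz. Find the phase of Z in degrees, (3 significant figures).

ω = 2πf = 2331 rad/s
X_L = ωL = 1420 Ω
X_C = 1/(ωC) = 3900 Ω
Branch 1 (R+jX_L): Z₁ = 120 + j1420 Ω, |Z₁| = 1430 Ω
Branch 2 (−jX_C): Z₂ = −j3900 Ω
Parallel: Z = Z₁Z₂/(Z₁+Z₂), |Z| = 2240 Ω, ∠Z = 82.4°

82.4°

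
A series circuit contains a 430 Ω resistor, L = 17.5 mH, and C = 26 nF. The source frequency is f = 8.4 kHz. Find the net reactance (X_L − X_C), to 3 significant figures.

195 Ω

ω = 2πf = 52780 rad/s
X_L = ωL = 924 Ω
X_C = 1/(ωC) = 729 Ω
X = 924 − 729 = 195 Ω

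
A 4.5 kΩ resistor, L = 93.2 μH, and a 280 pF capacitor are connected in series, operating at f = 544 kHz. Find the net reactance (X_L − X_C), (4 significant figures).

ω = 2πf = 3.418e+06 rad/s
X_L = ωL = 318.6 Ω
X_C = 1/(ωC) = 1045 Ω
X = 318.6 − 1045 = -726.3 Ω

-726.3 Ω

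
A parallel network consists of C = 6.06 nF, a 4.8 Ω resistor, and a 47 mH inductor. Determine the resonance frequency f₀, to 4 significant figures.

9.431 kHz

ω₀ = 1/√(LC) = 1/√(0.047 × 6.06e-09) = 59250 rad/s
f₀ = ω₀/(2π) = 9.431 kHz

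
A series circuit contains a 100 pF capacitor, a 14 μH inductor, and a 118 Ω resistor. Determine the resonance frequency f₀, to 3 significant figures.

4.25 MHz

ω₀ = 1/√(LC) = 1/√(1.4e-05 × 1e-10) = 2.673e+07 rad/s
f₀ = ω₀/(2π) = 4.25 MHz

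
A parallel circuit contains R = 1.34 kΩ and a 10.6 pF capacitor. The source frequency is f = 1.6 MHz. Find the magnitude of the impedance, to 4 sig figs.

ω = 2πf = 1.005e+07 rad/s
X_C = 1/(ωC) = 9384 Ω
Parallel: admittances add. Y = 1/R + jωC
Y = (0.0007463 + j0.0001066) S
|Y| = 0.0007538 S → |Z| = 1/|Y| = 1327 Ω, ∠Z = −∠Y = -8.127°

1327 Ω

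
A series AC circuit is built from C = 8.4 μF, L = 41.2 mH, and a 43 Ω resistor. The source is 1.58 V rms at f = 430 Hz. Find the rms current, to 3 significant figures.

19.8 mA

ω = 2πf = 2702 rad/s
X_L = ωL = 111 Ω
X_C = 1/(ωC) = 44.1 Ω
Net reactance X = X_L − X_C = 67.3 Ω
Z = 43.0 + j67.3 Ω
|Z| = √(43.0² + 67.3²) = 79.8 Ω
I = V/|Z| = 1.58/79.8 = 19.8 mA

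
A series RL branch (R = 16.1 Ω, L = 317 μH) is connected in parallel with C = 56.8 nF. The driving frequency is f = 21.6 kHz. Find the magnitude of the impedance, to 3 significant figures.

ω = 2πf = 135700 rad/s
X_L = ωL = 43.0 Ω
X_C = 1/(ωC) = 130 Ω
Branch 1 (R+jX_L): Z₁ = 16.1 + j43.0 Ω, |Z₁| = 45.9 Ω
Branch 2 (−jX_C): Z₂ = −j130 Ω
Parallel: Z = Z₁Z₂/(Z₁+Z₂), |Z| = 67.6 Ω, ∠Z = 59.0°

67.6 Ω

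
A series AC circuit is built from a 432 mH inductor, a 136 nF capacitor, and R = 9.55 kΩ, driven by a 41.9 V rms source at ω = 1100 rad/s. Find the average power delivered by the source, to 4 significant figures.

X_L = ωL = 475.2 Ω
X_C = 1/(ωC) = 6684 Ω
Net reactance X = X_L − X_C = -6209 Ω
Z = 9550 − j6209 Ω
|Z| = √(9550² + 6209²) = 11390 Ω
∠Z = arctan(-6209/9550) = -33.03°
I = V/|Z| = 3.678 mA
P = VI cos φ = 41.9 × 0.003678 × cos(-33.03°) = 129.2 mW

129.2 mW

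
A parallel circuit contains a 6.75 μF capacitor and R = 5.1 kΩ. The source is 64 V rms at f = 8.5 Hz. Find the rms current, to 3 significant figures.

26.3 mA

ω = 2πf = 53.41 rad/s
X_C = 1/(ωC) = 2770 Ω
Parallel: admittances add. Y = 1/R + jωC
Y = (0.000196 + j0.000360) S
|Y| = 0.000410 S → |Z| = 1/|Y| = 2440 Ω, ∠Z = −∠Y = -61.5°
I = V/|Z| = 64/2440 = 26.3 mA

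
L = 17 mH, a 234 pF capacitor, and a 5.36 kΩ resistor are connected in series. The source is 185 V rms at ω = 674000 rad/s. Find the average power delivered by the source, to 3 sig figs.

3.34 W

X_L = ωL = 11500 Ω
X_C = 1/(ωC) = 6340 Ω
Net reactance X = X_L − X_C = 5120 Ω
Z = 5360 + j5120 Ω
|Z| = √(5360² + 5120²) = 7410 Ω
∠Z = arctan(5120/5360) = 43.7°
I = V/|Z| = 25.0 mA
P = VI cos φ = 185 × 0.0250 × cos(43.7°) = 3.34 W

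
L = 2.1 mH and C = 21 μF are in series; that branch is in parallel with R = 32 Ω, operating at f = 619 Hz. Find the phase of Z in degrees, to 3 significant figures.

ω = 2πf = 3889 rad/s
X_L = ωL = 8.17 Ω
X_C = 1/(ωC) = 12.2 Ω
Branch 1: Z₁ = R = 32.0 Ω
Branch 2 (series LC): Z₂ = j(X_L − X_C) = −j4.08 Ω
Parallel: Z = Z₁Z₂/(Z₁+Z₂), |Z| = 4.04 Ω, ∠Z = -82.7°

-82.7°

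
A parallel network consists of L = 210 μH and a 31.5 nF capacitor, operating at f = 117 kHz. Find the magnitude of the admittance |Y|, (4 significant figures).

ω = 2πf = 735100 rad/s
X_L = ωL = 154.4 Ω
X_C = 1/(ωC) = 43.18 Ω
Parallel: admittances add. Y = 1/(jωL) + jωC
Y = (0 + j0.01668) S
|Y| = 0.01668 S → |Z| = 1/|Y| = 59.96 Ω, ∠Z = −∠Y = -90.00°

16.68 mS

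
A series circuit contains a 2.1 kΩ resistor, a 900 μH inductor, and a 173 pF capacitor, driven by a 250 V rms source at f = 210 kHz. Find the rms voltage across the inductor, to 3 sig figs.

ω = 2πf = 1.319e+06 rad/s
X_L = ωL = 1190 Ω
X_C = 1/(ωC) = 4380 Ω
Net reactance X = X_L − X_C = -3190 Ω
Z = 2100 − j3190 Ω
|Z| = √(2100² + 3190²) = 3820 Ω
I = V/|Z| = 65.4 mA
V_L = I·|Z_L| = 0.0654 × 1190 = 77.7 V

77.7 V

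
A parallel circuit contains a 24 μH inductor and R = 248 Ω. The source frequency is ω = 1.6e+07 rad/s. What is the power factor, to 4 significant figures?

X_L = ωL = 384.0 Ω
Parallel: admittances add. Y = 1/R + 1/(jωL)
Y = (0.004032 − j0.002604) S
|Y| = 0.004800 S → |Z| = 1/|Y| = 208.3 Ω, ∠Z = −∠Y = 32.86°
cos φ = cos(32.86°) = 0.8400

0.8400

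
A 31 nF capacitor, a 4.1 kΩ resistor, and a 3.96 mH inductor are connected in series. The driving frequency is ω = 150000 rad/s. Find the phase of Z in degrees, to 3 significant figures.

5.28°

X_L = ωL = 594 Ω
X_C = 1/(ωC) = 215 Ω
Net reactance X = X_L − X_C = 379 Ω
Z = 4100 + j379 Ω
|Z| = √(4100² + 379²) = 4120 Ω
∠Z = arctan(379/4100) = 5.28°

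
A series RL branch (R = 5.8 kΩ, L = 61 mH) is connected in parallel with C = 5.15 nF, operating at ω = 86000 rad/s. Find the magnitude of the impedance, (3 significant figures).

X_L = ωL = 5250 Ω
X_C = 1/(ωC) = 2260 Ω
Branch 1 (R+jX_L): Z₁ = 5800 + j5250 Ω, |Z₁| = 7820 Ω
Branch 2 (−jX_C): Z₂ = −j2260 Ω
Parallel: Z = Z₁Z₂/(Z₁+Z₂), |Z| = 2710 Ω, ∠Z = -75.1°

2710 Ω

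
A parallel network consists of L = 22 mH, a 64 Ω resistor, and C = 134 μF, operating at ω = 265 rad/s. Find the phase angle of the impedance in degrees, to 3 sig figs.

X_L = ωL = 5.83 Ω
X_C = 1/(ωC) = 28.2 Ω
Parallel: admittances add. Y = 1/R + 1/(jωL) + jωC
Y = (0.0156 − j0.136) S
|Y| = 0.137 S → |Z| = 1/|Y| = 7.30 Ω, ∠Z = −∠Y = 83.4°

83.4°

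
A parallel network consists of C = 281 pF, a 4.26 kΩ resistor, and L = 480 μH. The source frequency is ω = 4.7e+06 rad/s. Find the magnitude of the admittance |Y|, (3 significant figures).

908 μS

X_L = ωL = 2260 Ω
X_C = 1/(ωC) = 757 Ω
Parallel: admittances add. Y = 1/R + 1/(jωL) + jωC
Y = (0.000235 + j0.000877) S
|Y| = 0.000908 S → |Z| = 1/|Y| = 1100 Ω, ∠Z = −∠Y = -75.0°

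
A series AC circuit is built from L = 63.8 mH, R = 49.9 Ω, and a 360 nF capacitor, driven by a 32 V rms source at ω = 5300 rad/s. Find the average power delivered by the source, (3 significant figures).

1.38 W

X_L = ωL = 338 Ω
X_C = 1/(ωC) = 524 Ω
Net reactance X = X_L − X_C = -186 Ω
Z = 49.9 − j186 Ω
|Z| = √(49.9² + 186²) = 193 Ω
∠Z = arctan(-186/49.9) = -75.0°
I = V/|Z| = 166 mA
P = VI cos φ = 32 × 0.166 × cos(-75.0°) = 1.38 W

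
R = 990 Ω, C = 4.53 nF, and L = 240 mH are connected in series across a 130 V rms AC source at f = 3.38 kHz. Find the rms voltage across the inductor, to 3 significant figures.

ω = 2πf = 21240 rad/s
X_L = ωL = 5100 Ω
X_C = 1/(ωC) = 10400 Ω
Net reactance X = X_L − X_C = -5300 Ω
Z = 990 − j5300 Ω
|Z| = √(990² + 5300²) = 5390 Ω
I = V/|Z| = 24.1 mA
V_L = I·|Z_L| = 0.0241 × 5100 = 123 V

123 V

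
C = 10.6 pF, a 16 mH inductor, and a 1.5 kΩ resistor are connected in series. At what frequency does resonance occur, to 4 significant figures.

ω₀ = 1/√(LC) = 1/√(0.016 × 1.06e-11) = 2.428e+06 rad/s
f₀ = ω₀/(2π) = 386.5 kHz

386.5 kHz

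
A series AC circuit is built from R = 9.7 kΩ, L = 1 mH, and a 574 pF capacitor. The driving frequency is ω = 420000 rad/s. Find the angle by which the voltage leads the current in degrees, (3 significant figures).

X_L = ωL = 420 Ω
X_C = 1/(ωC) = 4150 Ω
Net reactance X = X_L − X_C = -3730 Ω
Z = 9700 − j3730 Ω
|Z| = √(9700² + 3730²) = 10400 Ω
∠Z = arctan(-3730/9700) = -21.0°

-21.0°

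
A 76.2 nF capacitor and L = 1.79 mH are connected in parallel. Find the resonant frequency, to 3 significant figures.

ω₀ = 1/√(LC) = 1/√(0.00179 × 7.62e-08) = 85620 rad/s
f₀ = ω₀/(2π) = 13.6 kHz

13.6 kHz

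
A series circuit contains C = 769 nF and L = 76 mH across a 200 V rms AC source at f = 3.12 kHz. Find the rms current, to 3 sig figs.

ω = 2πf = 19600 rad/s
X_L = ωL = 1490 Ω
X_C = 1/(ωC) = 66.3 Ω
Net reactance X = X_L − X_C = 1420 Ω
Z = j1420 Ω
|Z| = √(0² + 1420²) = 1420 Ω
I = V/|Z| = 200/1420 = 140 mA

140 mA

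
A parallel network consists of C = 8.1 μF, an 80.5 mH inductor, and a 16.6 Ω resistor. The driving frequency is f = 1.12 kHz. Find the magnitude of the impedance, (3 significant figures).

ω = 2πf = 7037 rad/s
X_L = ωL = 566 Ω
X_C = 1/(ωC) = 17.5 Ω
Parallel: admittances add. Y = 1/R + 1/(jωL) + jωC
Y = (0.0602 + j0.0552) S
|Y| = 0.0817 S → |Z| = 1/|Y| = 12.2 Ω, ∠Z = −∠Y = -42.5°

12.2 Ω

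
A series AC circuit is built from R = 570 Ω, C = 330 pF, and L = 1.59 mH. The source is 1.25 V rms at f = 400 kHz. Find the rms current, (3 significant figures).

ω = 2πf = 2.513e+06 rad/s
X_L = ωL = 4000 Ω
X_C = 1/(ωC) = 1210 Ω
Net reactance X = X_L − X_C = 2790 Ω
Z = 570 + j2790 Ω
|Z| = √(570² + 2790²) = 2850 Ω
I = V/|Z| = 1.25/2850 = 439 μA

439 μA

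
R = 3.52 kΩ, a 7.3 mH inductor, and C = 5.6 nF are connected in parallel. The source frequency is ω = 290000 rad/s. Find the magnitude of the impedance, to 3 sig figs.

843 Ω

X_L = ωL = 2120 Ω
X_C = 1/(ωC) = 616 Ω
Parallel: admittances add. Y = 1/R + 1/(jωL) + jωC
Y = (0.000284 + j0.00115) S
|Y| = 0.00119 S → |Z| = 1/|Y| = 843 Ω, ∠Z = −∠Y = -76.1°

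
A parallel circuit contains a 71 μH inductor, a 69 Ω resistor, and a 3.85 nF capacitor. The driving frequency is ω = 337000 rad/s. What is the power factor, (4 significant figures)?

X_L = ωL = 23.93 Ω
X_C = 1/(ωC) = 770.7 Ω
Parallel: admittances add. Y = 1/R + 1/(jωL) + jωC
Y = (0.01449 − j0.04050) S
|Y| = 0.04301 S → |Z| = 1/|Y| = 23.25 Ω, ∠Z = −∠Y = 70.31°
cos φ = cos(70.31°) = 0.3370

0.3370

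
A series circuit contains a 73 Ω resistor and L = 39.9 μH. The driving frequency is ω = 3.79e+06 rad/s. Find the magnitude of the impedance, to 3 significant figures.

X_L = ωL = 151 Ω
Z = 73.0 + j151 Ω
|Z| = √(73.0² + 151²) = 168 Ω

168 Ω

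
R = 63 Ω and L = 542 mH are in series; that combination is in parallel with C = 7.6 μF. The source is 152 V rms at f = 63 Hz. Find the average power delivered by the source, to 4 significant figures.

29.11 W

ω = 2πf = 395.8 rad/s
X_L = ωL = 214.5 Ω
X_C = 1/(ωC) = 332.4 Ω
Branch 1 (R+jX_L): Z₁ = 63.00 + j214.5 Ω, |Z₁| = 223.6 Ω
Branch 2 (−jX_C): Z₂ = −j332.4 Ω
Parallel: Z = Z₁Z₂/(Z₁+Z₂), |Z| = 556.2 Ω, ∠Z = 45.51°
I = V/|Z| = 273.3 mA
P = VI cos φ = 152 × 0.2733 × cos(45.51°) = 29.11 W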